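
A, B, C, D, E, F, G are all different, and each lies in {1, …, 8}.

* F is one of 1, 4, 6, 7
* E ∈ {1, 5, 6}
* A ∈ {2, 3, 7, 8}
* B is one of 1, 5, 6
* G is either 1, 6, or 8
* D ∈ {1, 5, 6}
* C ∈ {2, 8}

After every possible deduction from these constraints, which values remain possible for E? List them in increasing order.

1, 5, 6

B, D, E between them cover only {1, 5, 6} — a naked triple. Remove those values from F, G.
G's domain is down to {8}, so G = 8. So A, C can't be 8.
C must be 2 (only option left). Eliminate 2 elsewhere: A.
No further eliminations apply; E can still be any of 1, 5, 6.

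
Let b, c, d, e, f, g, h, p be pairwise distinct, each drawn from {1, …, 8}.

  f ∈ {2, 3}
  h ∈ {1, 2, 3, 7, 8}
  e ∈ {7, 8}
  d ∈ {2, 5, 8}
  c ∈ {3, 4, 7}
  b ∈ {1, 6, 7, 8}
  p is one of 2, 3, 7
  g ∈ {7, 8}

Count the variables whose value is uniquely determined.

The 8 variables draw from only 8 values {1, 2, 3, 4, 5, 6, 7, 8}, so each is used; only c can be 4, hence c = 4.
The 7 still-open variables together cover exactly {1, 2, 3, 5, 6, 7, 8} — 7 values for 7 variables — and 5 appears only in d's list, so d = 5.
The 6 still-open variables together cover exactly {1, 2, 3, 6, 7, 8} — 6 values for 6 variables — and 6 appears only in b's list, so b = 6.
The 5 still-open variables draw from only 5 values {1, 2, 3, 7, 8}, so each is used; only h can be 1, hence h = 1.
The 2 variables e and g are confined to {7, 8}, which locks those values in; drop them from p.
Determined: b=6, c=4, d=5, h=1. The other variables each still have more than one consistent value. That makes 4.

4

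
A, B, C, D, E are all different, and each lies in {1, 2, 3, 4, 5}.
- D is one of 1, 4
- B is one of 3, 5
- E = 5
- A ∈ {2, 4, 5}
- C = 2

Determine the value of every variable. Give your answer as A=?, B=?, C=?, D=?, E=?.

C must be 2 (only option left). So A can't be 2.
E's domain is down to {5}, so E = 5. So A, B can't be 5.
That leaves A = 4. Eliminate 4 elsewhere: D.
B's domain is down to {3}, so B = 3.
D's domain is down to {1}, so D = 1.

A=4, B=3, C=2, D=1, E=5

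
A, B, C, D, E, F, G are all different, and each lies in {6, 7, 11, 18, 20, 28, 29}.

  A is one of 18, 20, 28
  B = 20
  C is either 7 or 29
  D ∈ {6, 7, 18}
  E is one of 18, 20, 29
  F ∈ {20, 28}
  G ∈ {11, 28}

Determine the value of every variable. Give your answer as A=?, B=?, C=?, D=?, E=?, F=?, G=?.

B's domain is down to {20}, so B = 20. So A, E, F can't be 20.
F's domain is down to {28}, so F = 28. Strike 28 from A, G.
That leaves G = 11.
A's domain is down to {18}, so A = 18. Remove 18 from D, E.
E's domain is down to {29}, so E = 29. Strike 29 from C.
C's domain is down to {7}, so C = 7. Strike 7 from D.
D must be 6 (only option left).

A=18, B=20, C=7, D=6, E=29, F=28, G=11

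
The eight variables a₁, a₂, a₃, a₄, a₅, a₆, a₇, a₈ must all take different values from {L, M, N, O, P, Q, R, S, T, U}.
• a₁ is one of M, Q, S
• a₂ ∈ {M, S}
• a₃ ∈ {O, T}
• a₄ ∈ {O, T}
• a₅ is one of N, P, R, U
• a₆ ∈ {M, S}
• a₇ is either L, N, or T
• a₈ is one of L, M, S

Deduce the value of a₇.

The 2 variables a₂ and a₆ are confined to {M, S}, which locks those values in; drop them from a₁, a₈.
a₁ has just one choice, so a₁ = Q.
a₈ has just one choice, so a₈ = L. Remove L from a₇.
a₃ and a₄ share exactly the 2 values {O, T}; by pigeonhole those values go to them, so strike O, T from a₇.
So a₇ = N.

N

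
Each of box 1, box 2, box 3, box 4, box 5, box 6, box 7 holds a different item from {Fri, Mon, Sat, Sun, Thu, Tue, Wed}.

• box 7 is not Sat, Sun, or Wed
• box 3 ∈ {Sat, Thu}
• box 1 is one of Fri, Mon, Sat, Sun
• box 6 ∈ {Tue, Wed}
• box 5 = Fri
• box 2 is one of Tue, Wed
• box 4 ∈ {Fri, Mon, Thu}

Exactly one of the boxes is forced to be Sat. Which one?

box 3

box 5 must be Fri (only option left). Remove Fri from box 1, box 4, box 7.
Among the 6 still-open variables, Sun fits only box 1 (and all 6 values in {Mon, Sat, Sun, Thu, Tue, Wed} must be used), so box 1 = Sun.
Among the 5 still-open variables, Sat fits only box 3 (and all 5 values in {Mon, Sat, Thu, Tue, Wed} must be used), so box 3 = Sat.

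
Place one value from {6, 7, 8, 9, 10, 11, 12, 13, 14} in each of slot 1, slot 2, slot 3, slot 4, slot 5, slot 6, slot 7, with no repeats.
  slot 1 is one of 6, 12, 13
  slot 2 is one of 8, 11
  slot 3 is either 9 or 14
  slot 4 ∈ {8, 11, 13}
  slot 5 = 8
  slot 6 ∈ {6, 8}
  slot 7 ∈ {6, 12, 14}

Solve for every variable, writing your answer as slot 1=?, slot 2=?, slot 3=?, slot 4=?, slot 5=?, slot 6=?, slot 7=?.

slot 5's domain is down to {8}, so slot 5 = 8. So slot 2, slot 4, slot 6 can't be 8.
That leaves slot 6 = 6. Remove 6 from slot 1, slot 7.
That leaves slot 2 = 11. So slot 4 can't be 11.
slot 4 has just one choice, so slot 4 = 13. Eliminate 13 elsewhere: slot 1.
slot 1 has just one choice, so slot 1 = 12. Remove 12 from slot 7.
slot 7's domain is down to {14}, so slot 7 = 14. Eliminate 14 elsewhere: slot 3.
slot 3 must be 9 (only option left).

slot 1=12, slot 2=11, slot 3=9, slot 4=13, slot 5=8, slot 6=6, slot 7=14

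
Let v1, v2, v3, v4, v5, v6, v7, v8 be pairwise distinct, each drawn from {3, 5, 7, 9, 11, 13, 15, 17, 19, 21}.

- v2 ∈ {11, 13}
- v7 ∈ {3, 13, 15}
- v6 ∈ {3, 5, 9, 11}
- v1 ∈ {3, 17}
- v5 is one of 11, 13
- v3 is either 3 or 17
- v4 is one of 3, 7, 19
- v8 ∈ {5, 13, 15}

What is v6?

v1 and v3 between them cover only {3, 17} — a naked pair. Remove those values from v4, v6, v7.
The 2 variables v2 and v5 are confined to {11, 13}, which locks those values in; drop them from v6, v7, v8.
v7 has just one choice, so v7 = 15. Remove 15 from v8.
v8 has just one choice, so v8 = 5. So v6 can't be 5.
So v6 = 9.

9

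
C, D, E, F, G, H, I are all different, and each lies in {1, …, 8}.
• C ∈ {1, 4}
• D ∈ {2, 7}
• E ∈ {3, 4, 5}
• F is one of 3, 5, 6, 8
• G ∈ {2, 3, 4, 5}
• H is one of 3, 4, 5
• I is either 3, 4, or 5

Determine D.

7

The 3 variables E, H, I are confined to {3, 4, 5}, which locks those values in; drop them from C, F, G.
C has just one choice, so C = 1.
G has just one choice, so G = 2. Strike 2 from D.
So D = 7.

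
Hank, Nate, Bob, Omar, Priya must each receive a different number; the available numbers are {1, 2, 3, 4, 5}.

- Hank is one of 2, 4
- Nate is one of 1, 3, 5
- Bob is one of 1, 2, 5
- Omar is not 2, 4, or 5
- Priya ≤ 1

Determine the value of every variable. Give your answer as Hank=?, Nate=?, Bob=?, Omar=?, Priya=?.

Priya must be 1 (only option left). Remove 1 from Nate, Bob, Omar.
Omar must be 3 (only option left). So Nate can't be 3.
Nate has just one choice, so Nate = 5. Strike 5 from Bob.
That leaves Bob = 2. Strike 2 from Hank.
Hank has just one choice, so Hank = 4.

Hank=4, Nate=5, Bob=2, Omar=3, Priya=1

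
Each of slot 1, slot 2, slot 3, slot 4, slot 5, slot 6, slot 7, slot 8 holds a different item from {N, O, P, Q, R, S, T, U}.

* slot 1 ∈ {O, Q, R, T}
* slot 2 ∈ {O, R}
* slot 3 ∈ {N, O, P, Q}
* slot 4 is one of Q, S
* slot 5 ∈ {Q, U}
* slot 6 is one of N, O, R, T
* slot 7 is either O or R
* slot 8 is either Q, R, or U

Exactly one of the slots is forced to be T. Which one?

slot 1

The 8 variables draw from only 8 values {N, O, P, Q, R, S, T, U}, so each is used; only slot 3 can be P, hence slot 3 = P.
The 7 still-open variables together cover exactly {N, O, Q, R, S, T, U} — 7 values for 7 variables — and N appears only in slot 6's list, so slot 6 = N.
Among the 6 still-open variables, S fits only slot 4 (and all 6 values in {O, Q, R, S, T, U} must be used), so slot 4 = S.
The 5 still-open variables draw from only 5 values {O, Q, R, T, U}, so each is used; only slot 1 can be T, hence slot 1 = T.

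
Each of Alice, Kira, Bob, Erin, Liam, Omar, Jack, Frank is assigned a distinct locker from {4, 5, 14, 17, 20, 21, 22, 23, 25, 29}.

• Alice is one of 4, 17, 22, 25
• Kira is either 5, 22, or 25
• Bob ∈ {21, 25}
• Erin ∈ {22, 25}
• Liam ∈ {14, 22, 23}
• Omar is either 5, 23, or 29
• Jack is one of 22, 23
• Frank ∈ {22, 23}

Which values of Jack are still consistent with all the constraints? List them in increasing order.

The 2 variables Jack and Frank are confined to {22, 23}, which locks those values in; drop them from Alice, Kira, Erin, Liam, Omar.
Erin's domain is down to {25}, so Erin = 25. So Alice, Kira, Bob can't be 25.
Liam's domain is down to {14}, so Liam = 14.
Kira has just one choice, so Kira = 5. So Omar can't be 5.
Bob must be 21 (only option left).
Omar's domain is down to {29}, so Omar = 29.
No further eliminations apply; Jack can still be any of 22, 23.

22, 23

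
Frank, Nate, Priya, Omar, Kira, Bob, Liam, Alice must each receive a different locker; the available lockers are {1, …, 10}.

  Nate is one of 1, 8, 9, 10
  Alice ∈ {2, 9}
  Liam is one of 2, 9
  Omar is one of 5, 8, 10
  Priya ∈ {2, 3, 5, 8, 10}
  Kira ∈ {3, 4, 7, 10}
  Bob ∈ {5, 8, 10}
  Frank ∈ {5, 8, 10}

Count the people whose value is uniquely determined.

2

Liam and Alice share exactly the 2 values {2, 9}; by pigeonhole those values go to them, so strike 2, 9 from Nate, Priya.
Frank, Omar, Bob between them cover only {5, 8, 10} — a naked triple. Remove those values from Nate, Priya, Kira.
Nate must be 1 (only option left).
Priya must be 3 (only option left). Eliminate 3 elsewhere: Kira.
Determined: Nate=1, Priya=3. The other people each still have more than one consistent value. That makes 2.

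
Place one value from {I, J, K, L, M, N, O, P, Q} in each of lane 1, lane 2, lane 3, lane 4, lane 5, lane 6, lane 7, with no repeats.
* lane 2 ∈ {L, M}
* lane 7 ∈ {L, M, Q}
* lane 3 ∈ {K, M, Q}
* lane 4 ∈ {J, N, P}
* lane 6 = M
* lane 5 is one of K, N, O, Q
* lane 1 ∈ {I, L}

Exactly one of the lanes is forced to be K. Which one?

lane 6 must be M (only option left). Eliminate M elsewhere: lane 2, lane 3, lane 7.
lane 2 must be L (only option left). Eliminate L elsewhere: lane 1, lane 7.
That leaves lane 7 = Q. Eliminate Q elsewhere: lane 3, lane 5.
So K goes to lane 3.

lane 3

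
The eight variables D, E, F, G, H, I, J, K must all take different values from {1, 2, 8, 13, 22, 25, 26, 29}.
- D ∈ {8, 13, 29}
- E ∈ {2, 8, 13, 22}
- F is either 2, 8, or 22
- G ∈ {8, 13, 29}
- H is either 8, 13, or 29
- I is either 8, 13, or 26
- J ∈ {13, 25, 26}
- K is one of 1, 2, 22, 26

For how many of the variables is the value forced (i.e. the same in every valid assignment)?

3

Among the 8 variables, 1 fits only K (and all 8 values in {1, 2, 8, 13, 22, 25, 26, 29} must be used), so K = 1.
Among the 7 still-open variables, 25 fits only J (and all 7 values in {2, 8, 13, 22, 25, 26, 29} must be used), so J = 25.
The 6 still-open variables together cover exactly {2, 8, 13, 22, 26, 29} — 6 values for 6 variables — and 26 appears only in I's list, so I = 26.
D, G, H share exactly the 3 values {8, 13, 29}; by pigeonhole those values go to them, so strike 8, 13, 29 from E, F.
Determined: I=26, J=25, K=1. The other variables each still have more than one consistent value. That makes 3.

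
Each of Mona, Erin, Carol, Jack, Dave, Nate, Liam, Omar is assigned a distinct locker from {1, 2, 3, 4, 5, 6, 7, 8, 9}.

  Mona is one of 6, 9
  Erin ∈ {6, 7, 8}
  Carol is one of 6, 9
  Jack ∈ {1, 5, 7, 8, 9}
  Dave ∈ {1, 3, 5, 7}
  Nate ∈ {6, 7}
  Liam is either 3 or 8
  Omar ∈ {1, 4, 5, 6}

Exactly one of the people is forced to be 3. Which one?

Among the 8 variables, 4 fits only Omar (and all 8 values in {1, 3, 4, 5, 6, 7, 8, 9} must be used), so Omar = 4.
Mona and Carol share exactly the 2 values {6, 9}; by pigeonhole those values go to them, so strike 6, 9 from Erin, Jack, Nate.
That leaves Nate = 7. Eliminate 7 elsewhere: Erin, Jack, Dave.
Erin's domain is down to {8}, so Erin = 8. Eliminate 8 elsewhere: Jack, Liam.
So 3 goes to Liam.

Liam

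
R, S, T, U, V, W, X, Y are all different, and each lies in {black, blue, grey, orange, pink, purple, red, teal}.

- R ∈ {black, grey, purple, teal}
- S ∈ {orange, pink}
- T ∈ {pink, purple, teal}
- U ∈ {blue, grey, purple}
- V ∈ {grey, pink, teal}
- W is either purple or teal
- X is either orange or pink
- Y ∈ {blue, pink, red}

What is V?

Among the 8 variables, black fits only R (and all 8 values in {black, blue, grey, orange, pink, purple, red, teal} must be used), so R = black.
The 7 still-open variables draw from only 7 values {blue, grey, orange, pink, purple, red, teal}, so each is used; only Y can be red, hence Y = red.
The 6 still-open variables together cover exactly {blue, grey, orange, pink, purple, teal} — 6 values for 6 variables — and blue appears only in U's list, so U = blue.
Among the 5 still-open variables, grey fits only V (and all 5 values in {grey, orange, pink, purple, teal} must be used), so V = grey.

grey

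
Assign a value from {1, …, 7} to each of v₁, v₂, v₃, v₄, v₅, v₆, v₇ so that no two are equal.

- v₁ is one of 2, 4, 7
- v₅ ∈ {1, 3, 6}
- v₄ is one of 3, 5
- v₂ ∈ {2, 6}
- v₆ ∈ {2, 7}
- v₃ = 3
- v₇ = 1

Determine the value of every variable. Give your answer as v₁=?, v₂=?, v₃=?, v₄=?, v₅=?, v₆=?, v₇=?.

v₁=4, v₂=2, v₃=3, v₄=5, v₅=6, v₆=7, v₇=1

v₃ must be 3 (only option left). Eliminate 3 elsewhere: v₄, v₅.
That leaves v₄ = 5.
v₇ has just one choice, so v₇ = 1. Remove 1 from v₅.
That leaves v₅ = 6. So v₂ can't be 6.
v₂ must be 2 (only option left). Strike 2 from v₁, v₆.
That leaves v₆ = 7. Eliminate 7 elsewhere: v₁.
v₁'s domain is down to {4}, so v₁ = 4.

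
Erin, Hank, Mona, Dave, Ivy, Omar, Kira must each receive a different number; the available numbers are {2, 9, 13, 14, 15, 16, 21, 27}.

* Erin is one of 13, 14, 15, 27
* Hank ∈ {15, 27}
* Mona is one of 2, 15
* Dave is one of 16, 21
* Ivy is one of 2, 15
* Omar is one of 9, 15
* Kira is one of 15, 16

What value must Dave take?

Mona and Ivy share exactly the 2 values {2, 15}; by pigeonhole those values go to them, so strike 2, 15 from Erin, Hank, Omar, Kira.
Hank's domain is down to {27}, so Hank = 27. Strike 27 from Erin.
Omar's domain is down to {9}, so Omar = 9.
Kira's domain is down to {16}, so Kira = 16. Strike 16 from Dave.
So Dave = 21.

21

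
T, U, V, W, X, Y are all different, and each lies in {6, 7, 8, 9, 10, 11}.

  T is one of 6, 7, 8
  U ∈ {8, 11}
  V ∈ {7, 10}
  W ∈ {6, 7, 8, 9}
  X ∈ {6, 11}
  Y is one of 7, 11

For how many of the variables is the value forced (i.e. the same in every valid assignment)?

The 6 variables draw from only 6 values {6, 7, 8, 9, 10, 11}, so each is used; only W can be 9, hence W = 9.
Among the 5 still-open variables, 10 fits only V (and all 5 values in {6, 7, 8, 10, 11} must be used), so V = 10.
Determined: V=10, W=9. The other variables each still have more than one consistent value. That makes 2.

2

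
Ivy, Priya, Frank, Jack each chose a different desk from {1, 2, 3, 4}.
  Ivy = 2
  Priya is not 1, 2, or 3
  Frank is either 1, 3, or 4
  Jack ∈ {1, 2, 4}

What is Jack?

Ivy's domain is down to {2}, so Ivy = 2. So Jack can't be 2.
Priya's domain is down to {4}, so Priya = 4. Remove 4 from Frank, Jack.
So Jack = 1.

1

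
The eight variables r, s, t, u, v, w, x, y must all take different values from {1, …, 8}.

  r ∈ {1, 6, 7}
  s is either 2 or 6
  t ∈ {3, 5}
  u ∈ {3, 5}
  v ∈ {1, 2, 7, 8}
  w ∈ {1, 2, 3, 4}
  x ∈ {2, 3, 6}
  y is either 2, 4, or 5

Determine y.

4

The 8 variables draw from only 8 values {1, 2, 3, 4, 5, 6, 7, 8}, so each is used; only v can be 8, hence v = 8.
Among the 7 still-open variables, 7 fits only r (and all 7 values in {1, 2, 3, 4, 5, 6, 7} must be used), so r = 7.
Among the 6 still-open variables, 1 fits only w (and all 6 values in {1, 2, 3, 4, 5, 6} must be used), so w = 1.
The 5 still-open variables together cover exactly {2, 3, 4, 5, 6} — 5 values for 5 variables — and 4 appears only in y's list, so y = 4.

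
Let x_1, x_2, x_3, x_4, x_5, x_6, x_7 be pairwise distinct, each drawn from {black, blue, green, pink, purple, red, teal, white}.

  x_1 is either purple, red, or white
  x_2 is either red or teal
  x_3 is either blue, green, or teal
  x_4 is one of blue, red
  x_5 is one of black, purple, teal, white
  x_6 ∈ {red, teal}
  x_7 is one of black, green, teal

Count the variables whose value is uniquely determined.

x_2 and x_6 share exactly the 2 values {red, teal}; by pigeonhole those values go to them, so strike red, teal from x_1, x_3, x_4, x_5, x_7.
x_4's domain is down to {blue}, so x_4 = blue. Strike blue from x_3.
x_3 must be green (only option left). Eliminate green elsewhere: x_7.
x_7 must be black (only option left). Strike black from x_5.
Determined: x_3=green, x_4=blue, x_7=black. The other variables each still have more than one consistent value. That makes 3.

3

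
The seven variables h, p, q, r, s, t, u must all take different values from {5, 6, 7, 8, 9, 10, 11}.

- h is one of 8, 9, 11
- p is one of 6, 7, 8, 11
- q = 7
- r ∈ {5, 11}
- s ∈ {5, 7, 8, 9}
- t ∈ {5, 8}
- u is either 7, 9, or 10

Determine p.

q's domain is down to {7}, so q = 7. Eliminate 7 elsewhere: p, s, u.
The 6 still-open variables together cover exactly {5, 6, 8, 9, 10, 11} — 6 values for 6 variables — and 6 appears only in p's list, so p = 6.

6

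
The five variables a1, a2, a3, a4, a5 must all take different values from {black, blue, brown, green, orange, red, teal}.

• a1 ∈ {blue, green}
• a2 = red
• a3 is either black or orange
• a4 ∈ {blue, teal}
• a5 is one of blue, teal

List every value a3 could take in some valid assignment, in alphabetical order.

black, orange

a2 must be red (only option left).
a4 and a5 between them cover only {blue, teal} — a naked pair. Remove those values from a1.
a1 must be green (only option left).
No further eliminations apply; a3 can still be any of black, orange.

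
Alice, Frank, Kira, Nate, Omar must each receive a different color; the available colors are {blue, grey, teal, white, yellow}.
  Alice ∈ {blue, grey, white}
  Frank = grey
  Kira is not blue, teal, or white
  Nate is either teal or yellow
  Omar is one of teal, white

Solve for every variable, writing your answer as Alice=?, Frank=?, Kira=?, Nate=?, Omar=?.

Alice=blue, Frank=grey, Kira=yellow, Nate=teal, Omar=white

Frank has just one choice, so Frank = grey. Strike grey from Alice, Kira.
That leaves Kira = yellow. So Nate can't be yellow.
That leaves Nate = teal. Strike teal from Omar.
That leaves Omar = white. Strike white from Alice.
Alice must be blue (only option left).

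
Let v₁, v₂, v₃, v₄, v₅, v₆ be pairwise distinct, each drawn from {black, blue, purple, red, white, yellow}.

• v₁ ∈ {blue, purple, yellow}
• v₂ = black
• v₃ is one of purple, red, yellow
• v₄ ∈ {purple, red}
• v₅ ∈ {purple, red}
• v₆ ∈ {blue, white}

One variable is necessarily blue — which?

v₂'s domain is down to {black}, so v₂ = black.
Among the 5 still-open variables, white fits only v₆ (and all 5 values in {blue, purple, red, white, yellow} must be used), so v₆ = white.
The 4 still-open variables together cover exactly {blue, purple, red, yellow} — 4 values for 4 variables — and blue appears only in v₁'s list, so v₁ = blue.

v₁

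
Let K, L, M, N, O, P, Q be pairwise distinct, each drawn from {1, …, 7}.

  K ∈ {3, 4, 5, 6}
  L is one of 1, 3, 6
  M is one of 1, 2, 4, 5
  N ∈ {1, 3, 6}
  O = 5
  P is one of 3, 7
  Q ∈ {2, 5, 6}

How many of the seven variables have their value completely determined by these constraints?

2

O must be 5 (only option left). Strike 5 from K, M, Q.
The 6 still-open variables together cover exactly {1, 2, 3, 4, 6, 7} — 6 values for 6 variables — and 7 appears only in P's list, so P = 7.
Determined: O=5, P=7. The other variables each still have more than one consistent value. That makes 2.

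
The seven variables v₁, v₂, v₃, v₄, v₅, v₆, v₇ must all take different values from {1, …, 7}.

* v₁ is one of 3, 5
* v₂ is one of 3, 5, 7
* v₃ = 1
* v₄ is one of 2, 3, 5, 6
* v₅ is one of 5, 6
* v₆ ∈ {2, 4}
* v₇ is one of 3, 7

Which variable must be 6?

v₃ has just one choice, so v₃ = 1.
The 6 still-open variables together cover exactly {2, 3, 4, 5, 6, 7} — 6 values for 6 variables — and 4 appears only in v₆'s list, so v₆ = 4.
Among the 5 still-open variables, 2 fits only v₄ (and all 5 values in {2, 3, 5, 6, 7} must be used), so v₄ = 2.
Among the 4 still-open variables, 6 fits only v₅ (and all 4 values in {3, 5, 6, 7} must be used), so v₅ = 6.

v₅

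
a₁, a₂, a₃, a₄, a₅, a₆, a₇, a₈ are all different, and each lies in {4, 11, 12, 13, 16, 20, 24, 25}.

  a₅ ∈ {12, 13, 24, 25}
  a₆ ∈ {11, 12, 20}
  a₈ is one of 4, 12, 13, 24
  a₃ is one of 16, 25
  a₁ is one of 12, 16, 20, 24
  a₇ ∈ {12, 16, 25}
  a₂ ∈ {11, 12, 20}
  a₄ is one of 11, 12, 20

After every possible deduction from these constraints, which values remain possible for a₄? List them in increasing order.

11, 12, 20

Among the 8 variables, 4 fits only a₈ (and all 8 values in {4, 11, 12, 13, 16, 20, 24, 25} must be used), so a₈ = 4.
The 7 still-open variables draw from only 7 values {11, 12, 13, 16, 20, 24, 25}, so each is used; only a₅ can be 13, hence a₅ = 13.
The 6 still-open variables draw from only 6 values {11, 12, 16, 20, 24, 25}, so each is used; only a₁ can be 24, hence a₁ = 24.
a₂, a₄, a₆ between them cover only {11, 12, 20} — a naked triple. Remove those values from a₇.
No further eliminations apply; a₄ can still be any of 11, 12, 20.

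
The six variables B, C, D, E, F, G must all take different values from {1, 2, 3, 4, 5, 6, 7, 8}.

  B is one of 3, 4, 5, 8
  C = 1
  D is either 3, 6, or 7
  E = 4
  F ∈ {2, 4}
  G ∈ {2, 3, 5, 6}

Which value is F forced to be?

C must be 1 (only option left).
E must be 4 (only option left). Remove 4 from B, F.
So F = 2.

2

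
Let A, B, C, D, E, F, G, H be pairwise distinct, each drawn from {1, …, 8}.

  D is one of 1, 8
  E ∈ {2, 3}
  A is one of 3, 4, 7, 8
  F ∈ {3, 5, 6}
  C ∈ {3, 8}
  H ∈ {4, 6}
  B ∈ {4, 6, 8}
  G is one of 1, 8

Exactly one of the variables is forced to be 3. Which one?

C

The 8 variables draw from only 8 values {1, 2, 3, 4, 5, 6, 7, 8}, so each is used; only E can be 2, hence E = 2.
Among the 7 still-open variables, 5 fits only F (and all 7 values in {1, 3, 4, 5, 6, 7, 8} must be used), so F = 5.
Among the 6 still-open variables, 7 fits only A (and all 6 values in {1, 3, 4, 6, 7, 8} must be used), so A = 7.
The 5 still-open variables together cover exactly {1, 3, 4, 6, 8} — 5 values for 5 variables — and 3 appears only in C's list, so C = 3.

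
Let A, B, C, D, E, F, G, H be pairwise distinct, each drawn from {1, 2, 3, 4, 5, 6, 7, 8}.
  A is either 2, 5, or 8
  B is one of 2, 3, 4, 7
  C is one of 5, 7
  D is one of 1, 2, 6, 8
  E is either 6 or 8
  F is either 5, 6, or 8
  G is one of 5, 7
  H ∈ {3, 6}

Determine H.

3

The 8 variables draw from only 8 values {1, 2, 3, 4, 5, 6, 7, 8}, so each is used; only D can be 1, hence D = 1.
Among the 7 still-open variables, 4 fits only B (and all 7 values in {2, 3, 4, 5, 6, 7, 8} must be used), so B = 4.
The 6 still-open variables draw from only 6 values {2, 3, 5, 6, 7, 8}, so each is used; only A can be 2, hence A = 2.
Among the 5 still-open variables, 3 fits only H (and all 5 values in {3, 5, 6, 7, 8} must be used), so H = 3.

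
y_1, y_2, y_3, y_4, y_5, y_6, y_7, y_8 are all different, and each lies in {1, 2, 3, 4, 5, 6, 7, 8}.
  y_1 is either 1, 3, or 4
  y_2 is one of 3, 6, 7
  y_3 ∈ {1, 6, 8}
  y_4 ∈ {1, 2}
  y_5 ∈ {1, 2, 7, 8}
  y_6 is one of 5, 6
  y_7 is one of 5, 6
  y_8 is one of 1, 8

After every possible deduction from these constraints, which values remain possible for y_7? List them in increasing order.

The 8 variables together cover exactly {1, 2, 3, 4, 5, 6, 7, 8} — 8 values for 8 variables — and 4 appears only in y_1's list, so y_1 = 4.
The 7 still-open variables draw from only 7 values {1, 2, 3, 5, 6, 7, 8}, so each is used; only y_2 can be 3, hence y_2 = 3.
The 6 still-open variables draw from only 6 values {1, 2, 5, 6, 7, 8}, so each is used; only y_5 can be 7, hence y_5 = 7.
The 5 still-open variables together cover exactly {1, 2, 5, 6, 8} — 5 values for 5 variables — and 2 appears only in y_4's list, so y_4 = 2.
The 2 variables y_6 and y_7 are confined to {5, 6}, which locks those values in; drop them from y_3.
No further eliminations apply; y_7 can still be any of 5, 6.

5, 6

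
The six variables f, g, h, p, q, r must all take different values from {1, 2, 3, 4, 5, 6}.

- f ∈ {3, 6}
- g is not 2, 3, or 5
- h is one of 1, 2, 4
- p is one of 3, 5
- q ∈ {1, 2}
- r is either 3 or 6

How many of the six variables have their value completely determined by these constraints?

Among the 6 variables, 5 fits only p (and all 6 values in {1, 2, 3, 4, 5, 6} must be used), so p = 5.
f and r between them cover only {3, 6} — a naked pair. Remove those values from g.
Determined: p=5. The other variables each still have more than one consistent value. That makes 1.

1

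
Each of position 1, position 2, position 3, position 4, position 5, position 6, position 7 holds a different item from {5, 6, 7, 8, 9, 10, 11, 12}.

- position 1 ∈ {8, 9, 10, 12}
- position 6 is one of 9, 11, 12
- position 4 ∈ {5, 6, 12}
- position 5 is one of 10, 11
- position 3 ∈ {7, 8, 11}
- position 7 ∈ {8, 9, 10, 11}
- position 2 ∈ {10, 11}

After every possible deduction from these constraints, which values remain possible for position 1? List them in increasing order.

position 2 and position 5 between them cover only {10, 11} — a naked pair. Remove those values from position 1, position 3, position 6, position 7.
position 1, position 6, position 7 share exactly the 3 values {8, 9, 12}; by pigeonhole those values go to them, so strike 8, 9, 12 from position 3, position 4.
That leaves position 3 = 7.
No further eliminations apply; position 1 can still be any of 8, 9, 12.

8, 9, 12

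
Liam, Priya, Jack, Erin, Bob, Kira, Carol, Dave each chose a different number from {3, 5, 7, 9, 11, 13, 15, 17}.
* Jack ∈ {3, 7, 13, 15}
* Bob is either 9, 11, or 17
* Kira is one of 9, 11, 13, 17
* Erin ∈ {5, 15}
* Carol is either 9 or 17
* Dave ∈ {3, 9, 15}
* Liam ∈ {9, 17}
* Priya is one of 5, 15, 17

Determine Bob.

11

The 8 variables draw from only 8 values {3, 5, 7, 9, 11, 13, 15, 17}, so each is used; only Jack can be 7, hence Jack = 7.
Among the 7 still-open variables, 3 fits only Dave (and all 7 values in {3, 5, 9, 11, 13, 15, 17} must be used), so Dave = 3.
Among the 6 still-open variables, 13 fits only Kira (and all 6 values in {5, 9, 11, 13, 15, 17} must be used), so Kira = 13.
The 5 still-open variables together cover exactly {5, 9, 11, 15, 17} — 5 values for 5 variables — and 11 appears only in Bob's list, so Bob = 11.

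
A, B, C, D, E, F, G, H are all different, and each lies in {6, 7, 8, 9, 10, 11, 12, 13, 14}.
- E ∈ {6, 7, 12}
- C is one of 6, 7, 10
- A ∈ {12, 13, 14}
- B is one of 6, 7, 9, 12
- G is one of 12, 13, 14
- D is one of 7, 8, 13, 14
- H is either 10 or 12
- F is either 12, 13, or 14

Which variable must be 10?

The 8 variables draw from only 8 values {6, 7, 8, 9, 10, 12, 13, 14}, so each is used; only D can be 8, hence D = 8.
The 7 still-open variables together cover exactly {6, 7, 9, 10, 12, 13, 14} — 7 values for 7 variables — and 9 appears only in B's list, so B = 9.
The 3 variables A, F, G are confined to {12, 13, 14}, which locks those values in; drop them from E, H.
So 10 goes to H.

H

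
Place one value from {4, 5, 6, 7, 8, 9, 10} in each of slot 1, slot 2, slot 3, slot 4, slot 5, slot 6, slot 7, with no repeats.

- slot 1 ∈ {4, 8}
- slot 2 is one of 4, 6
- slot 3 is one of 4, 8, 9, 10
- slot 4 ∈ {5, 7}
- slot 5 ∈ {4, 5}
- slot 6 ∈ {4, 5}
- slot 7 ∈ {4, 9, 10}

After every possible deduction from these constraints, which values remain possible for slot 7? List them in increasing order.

The 7 variables draw from only 7 values {4, 5, 6, 7, 8, 9, 10}, so each is used; only slot 2 can be 6, hence slot 2 = 6.
The 6 still-open variables draw from only 6 values {4, 5, 7, 8, 9, 10}, so each is used; only slot 4 can be 7, hence slot 4 = 7.
slot 5 and slot 6 share exactly the 2 values {4, 5}; by pigeonhole those values go to them, so strike 4, 5 from slot 1, slot 3, slot 7.
slot 1's domain is down to {8}, so slot 1 = 8. Remove 8 from slot 3.
No further eliminations apply; slot 7 can still be any of 9, 10.

9, 10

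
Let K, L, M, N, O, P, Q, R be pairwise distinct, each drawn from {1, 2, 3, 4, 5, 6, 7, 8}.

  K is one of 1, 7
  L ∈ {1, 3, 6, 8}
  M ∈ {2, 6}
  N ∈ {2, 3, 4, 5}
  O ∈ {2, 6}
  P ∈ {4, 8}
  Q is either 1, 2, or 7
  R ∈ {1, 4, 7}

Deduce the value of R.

4

The 8 variables together cover exactly {1, 2, 3, 4, 5, 6, 7, 8} — 8 values for 8 variables — and 5 appears only in N's list, so N = 5.
The 7 still-open variables draw from only 7 values {1, 2, 3, 4, 6, 7, 8}, so each is used; only L can be 3, hence L = 3.
The 6 still-open variables draw from only 6 values {1, 2, 4, 6, 7, 8}, so each is used; only P can be 8, hence P = 8.
The 5 still-open variables draw from only 5 values {1, 2, 4, 6, 7}, so each is used; only R can be 4, hence R = 4.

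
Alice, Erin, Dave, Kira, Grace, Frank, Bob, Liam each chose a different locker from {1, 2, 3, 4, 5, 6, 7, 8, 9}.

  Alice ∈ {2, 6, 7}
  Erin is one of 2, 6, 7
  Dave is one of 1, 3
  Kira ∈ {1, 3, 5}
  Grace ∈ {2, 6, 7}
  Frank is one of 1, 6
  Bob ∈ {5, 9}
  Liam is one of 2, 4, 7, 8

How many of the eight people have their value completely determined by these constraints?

The 3 variables Alice, Erin, Grace are confined to {2, 6, 7}, which locks those values in; drop them from Frank, Liam.
Frank's domain is down to {1}, so Frank = 1. Strike 1 from Dave, Kira.
That leaves Dave = 3. Strike 3 from Kira.
Kira has just one choice, so Kira = 5. Eliminate 5 elsewhere: Bob.
Bob must be 9 (only option left).
Determined: Dave=3, Kira=5, Frank=1, Bob=9. The other people each still have more than one consistent value. That makes 4.

4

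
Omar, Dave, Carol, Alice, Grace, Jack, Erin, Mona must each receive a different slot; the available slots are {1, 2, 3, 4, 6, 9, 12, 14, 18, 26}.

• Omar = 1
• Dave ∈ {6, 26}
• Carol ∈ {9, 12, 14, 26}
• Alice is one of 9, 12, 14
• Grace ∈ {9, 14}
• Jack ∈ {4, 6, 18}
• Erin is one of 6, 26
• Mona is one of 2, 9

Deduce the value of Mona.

Omar's domain is down to {1}, so Omar = 1.
The 2 variables Dave and Erin are confined to {6, 26}, which locks those values in; drop them from Carol, Jack.
Carol, Alice, Grace between them cover only {9, 12, 14} — a naked triple. Remove those values from Mona.
So Mona = 2.

2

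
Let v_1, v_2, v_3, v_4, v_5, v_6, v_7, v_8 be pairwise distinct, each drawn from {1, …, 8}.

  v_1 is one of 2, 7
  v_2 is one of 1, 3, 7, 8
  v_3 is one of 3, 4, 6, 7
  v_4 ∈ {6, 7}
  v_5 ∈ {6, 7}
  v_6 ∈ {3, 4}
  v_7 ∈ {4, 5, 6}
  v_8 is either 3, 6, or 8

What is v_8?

8

Among the 8 variables, 1 fits only v_2 (and all 8 values in {1, 2, 3, 4, 5, 6, 7, 8} must be used), so v_2 = 1.
The 7 still-open variables draw from only 7 values {2, 3, 4, 5, 6, 7, 8}, so each is used; only v_1 can be 2, hence v_1 = 2.
The 6 still-open variables together cover exactly {3, 4, 5, 6, 7, 8} — 6 values for 6 variables — and 5 appears only in v_7's list, so v_7 = 5.
The 5 still-open variables together cover exactly {3, 4, 6, 7, 8} — 5 values for 5 variables — and 8 appears only in v_8's list, so v_8 = 8.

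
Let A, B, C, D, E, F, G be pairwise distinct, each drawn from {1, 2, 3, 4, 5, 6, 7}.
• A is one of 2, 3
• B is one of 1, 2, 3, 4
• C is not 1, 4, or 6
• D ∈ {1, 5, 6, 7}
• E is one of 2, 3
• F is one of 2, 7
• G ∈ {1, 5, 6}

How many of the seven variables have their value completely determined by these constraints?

3

Among the 7 variables, 4 fits only B (and all 7 values in {1, 2, 3, 4, 5, 6, 7} must be used), so B = 4.
A and E between them cover only {2, 3} — a naked pair. Remove those values from C, F.
F must be 7 (only option left). Strike 7 from C, D.
C's domain is down to {5}, so C = 5. Eliminate 5 elsewhere: D, G.
Determined: B=4, C=5, F=7. The other variables each still have more than one consistent value. That makes 3.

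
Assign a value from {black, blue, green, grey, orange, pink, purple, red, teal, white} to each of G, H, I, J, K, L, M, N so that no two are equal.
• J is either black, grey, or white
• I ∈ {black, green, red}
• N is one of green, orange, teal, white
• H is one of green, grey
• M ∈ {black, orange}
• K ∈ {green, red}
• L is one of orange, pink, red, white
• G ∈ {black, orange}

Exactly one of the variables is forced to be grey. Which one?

H

Among the 8 variables, pink fits only L (and all 8 values in {black, green, grey, orange, pink, red, teal, white} must be used), so L = pink.
Among the 7 still-open variables, teal fits only N (and all 7 values in {black, green, grey, orange, red, teal, white} must be used), so N = teal.
The 6 still-open variables draw from only 6 values {black, green, grey, orange, red, white}, so each is used; only J can be white, hence J = white.
The 5 still-open variables together cover exactly {black, green, grey, orange, red} — 5 values for 5 variables — and grey appears only in H's list, so H = grey.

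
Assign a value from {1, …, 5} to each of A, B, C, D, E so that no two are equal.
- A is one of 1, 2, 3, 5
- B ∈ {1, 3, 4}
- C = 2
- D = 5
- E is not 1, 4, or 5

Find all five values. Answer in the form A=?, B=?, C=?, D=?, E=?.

A=1, B=4, C=2, D=5, E=3

C has just one choice, so C = 2. Remove 2 from A, E.
That leaves D = 5. Eliminate 5 elsewhere: A.
E's domain is down to {3}, so E = 3. So A, B can't be 3.
A must be 1 (only option left). So B can't be 1.
B has just one choice, so B = 4.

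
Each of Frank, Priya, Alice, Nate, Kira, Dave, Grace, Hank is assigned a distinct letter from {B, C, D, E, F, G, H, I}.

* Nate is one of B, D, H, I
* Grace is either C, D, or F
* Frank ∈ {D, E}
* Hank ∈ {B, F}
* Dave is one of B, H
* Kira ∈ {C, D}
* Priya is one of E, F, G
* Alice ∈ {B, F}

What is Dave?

Among the 8 variables, G fits only Priya (and all 8 values in {B, C, D, E, F, G, H, I} must be used), so Priya = G.
The 7 still-open variables draw from only 7 values {B, C, D, E, F, H, I}, so each is used; only Frank can be E, hence Frank = E.
Among the 6 still-open variables, I fits only Nate (and all 6 values in {B, C, D, F, H, I} must be used), so Nate = I.
Among the 5 still-open variables, H fits only Dave (and all 5 values in {B, C, D, F, H} must be used), so Dave = H.

H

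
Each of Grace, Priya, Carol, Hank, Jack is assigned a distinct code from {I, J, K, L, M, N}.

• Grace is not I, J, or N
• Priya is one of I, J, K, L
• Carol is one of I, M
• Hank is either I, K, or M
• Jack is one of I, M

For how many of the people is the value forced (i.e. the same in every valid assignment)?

3

The 5 variables draw from only 5 values {I, J, K, L, M}, so each is used; only Priya can be J, hence Priya = J.
The 4 still-open variables draw from only 4 values {I, K, L, M}, so each is used; only Grace can be L, hence Grace = L.
The 3 still-open variables draw from only 3 values {I, K, M}, so each is used; only Hank can be K, hence Hank = K.
Determined: Grace=L, Priya=J, Hank=K. The other people each still have more than one consistent value. That makes 3.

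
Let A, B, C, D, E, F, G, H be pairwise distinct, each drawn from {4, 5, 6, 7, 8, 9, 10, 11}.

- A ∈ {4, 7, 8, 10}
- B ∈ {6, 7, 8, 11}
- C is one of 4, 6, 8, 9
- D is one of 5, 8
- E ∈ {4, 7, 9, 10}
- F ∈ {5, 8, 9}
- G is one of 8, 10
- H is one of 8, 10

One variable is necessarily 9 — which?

F

Among the 8 variables, 11 fits only B (and all 8 values in {4, 5, 6, 7, 8, 9, 10, 11} must be used), so B = 11.
The 7 still-open variables together cover exactly {4, 5, 6, 7, 8, 9, 10} — 7 values for 7 variables — and 6 appears only in C's list, so C = 6.
G and H between them cover only {8, 10} — a naked pair. Remove those values from A, D, E, F.
That leaves D = 5. Strike 5 from F.
So 9 goes to F.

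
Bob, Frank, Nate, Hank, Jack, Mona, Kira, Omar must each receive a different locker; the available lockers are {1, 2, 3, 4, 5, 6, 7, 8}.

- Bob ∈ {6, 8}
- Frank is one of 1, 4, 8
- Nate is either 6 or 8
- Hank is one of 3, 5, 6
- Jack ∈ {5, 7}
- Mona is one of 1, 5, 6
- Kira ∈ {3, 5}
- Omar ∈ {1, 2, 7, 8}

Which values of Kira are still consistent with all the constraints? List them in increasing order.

The 8 variables together cover exactly {1, 2, 3, 4, 5, 6, 7, 8} — 8 values for 8 variables — and 2 appears only in Omar's list, so Omar = 2.
Among the 7 still-open variables, 4 fits only Frank (and all 7 values in {1, 3, 4, 5, 6, 7, 8} must be used), so Frank = 4.
Among the 6 still-open variables, 1 fits only Mona (and all 6 values in {1, 3, 5, 6, 7, 8} must be used), so Mona = 1.
The 5 still-open variables together cover exactly {3, 5, 6, 7, 8} — 5 values for 5 variables — and 7 appears only in Jack's list, so Jack = 7.
Bob and Nate between them cover only {6, 8} — a naked pair. Remove those values from Hank.
No further eliminations apply; Kira can still be any of 3, 5.

3, 5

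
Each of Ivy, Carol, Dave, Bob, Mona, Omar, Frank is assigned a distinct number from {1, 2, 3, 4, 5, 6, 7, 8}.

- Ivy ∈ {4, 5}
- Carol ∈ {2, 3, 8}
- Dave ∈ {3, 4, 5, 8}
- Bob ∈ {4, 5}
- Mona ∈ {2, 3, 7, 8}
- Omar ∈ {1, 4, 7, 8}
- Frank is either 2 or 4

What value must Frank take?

The 7 variables draw from only 7 values {1, 2, 3, 4, 5, 7, 8}, so each is used; only Omar can be 1, hence Omar = 1.
The 6 still-open variables together cover exactly {2, 3, 4, 5, 7, 8} — 6 values for 6 variables — and 7 appears only in Mona's list, so Mona = 7.
The 2 variables Ivy and Bob are confined to {4, 5}, which locks those values in; drop them from Dave, Frank.
So Frank = 2.

2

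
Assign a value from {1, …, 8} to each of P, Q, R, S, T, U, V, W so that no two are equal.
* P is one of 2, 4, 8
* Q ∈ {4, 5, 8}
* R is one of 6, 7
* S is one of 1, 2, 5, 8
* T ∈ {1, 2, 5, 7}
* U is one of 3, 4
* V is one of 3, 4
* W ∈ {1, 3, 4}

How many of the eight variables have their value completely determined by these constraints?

The 8 variables draw from only 8 values {1, 2, 3, 4, 5, 6, 7, 8}, so each is used; only R can be 6, hence R = 6.
The 7 still-open variables together cover exactly {1, 2, 3, 4, 5, 7, 8} — 7 values for 7 variables — and 7 appears only in T's list, so T = 7.
U and V share exactly the 2 values {3, 4}; by pigeonhole those values go to them, so strike 3, 4 from P, Q, W.
That leaves W = 1. So S can't be 1.
Determined: R=6, T=7, W=1. The other variables each still have more than one consistent value. That makes 3.

3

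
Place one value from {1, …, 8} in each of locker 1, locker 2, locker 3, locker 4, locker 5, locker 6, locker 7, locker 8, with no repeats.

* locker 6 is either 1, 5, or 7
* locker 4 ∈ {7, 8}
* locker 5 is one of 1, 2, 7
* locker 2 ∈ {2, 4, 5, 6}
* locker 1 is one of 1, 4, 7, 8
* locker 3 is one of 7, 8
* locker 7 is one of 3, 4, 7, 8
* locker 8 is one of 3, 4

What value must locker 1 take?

1

The 8 variables draw from only 8 values {1, 2, 3, 4, 5, 6, 7, 8}, so each is used; only locker 2 can be 6, hence locker 2 = 6.
The 7 still-open variables draw from only 7 values {1, 2, 3, 4, 5, 7, 8}, so each is used; only locker 5 can be 2, hence locker 5 = 2.
Among the 6 still-open variables, 5 fits only locker 6 (and all 6 values in {1, 3, 4, 5, 7, 8} must be used), so locker 6 = 5.
The 5 still-open variables together cover exactly {1, 3, 4, 7, 8} — 5 values for 5 variables — and 1 appears only in locker 1's list, so locker 1 = 1.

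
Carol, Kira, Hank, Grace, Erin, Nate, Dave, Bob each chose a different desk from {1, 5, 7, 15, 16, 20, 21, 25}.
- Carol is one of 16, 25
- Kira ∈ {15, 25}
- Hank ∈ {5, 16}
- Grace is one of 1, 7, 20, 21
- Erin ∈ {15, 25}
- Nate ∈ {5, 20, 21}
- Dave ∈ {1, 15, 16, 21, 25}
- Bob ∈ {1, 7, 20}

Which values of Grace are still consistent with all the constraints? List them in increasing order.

The 2 variables Kira and Erin are confined to {15, 25}, which locks those values in; drop them from Carol, Dave.
Carol's domain is down to {16}, so Carol = 16. Strike 16 from Hank, Dave.
Hank has just one choice, so Hank = 5. Eliminate 5 elsewhere: Nate.
No further eliminations apply; Grace can still be any of 1, 7, 20, 21.

1, 7, 20, 21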